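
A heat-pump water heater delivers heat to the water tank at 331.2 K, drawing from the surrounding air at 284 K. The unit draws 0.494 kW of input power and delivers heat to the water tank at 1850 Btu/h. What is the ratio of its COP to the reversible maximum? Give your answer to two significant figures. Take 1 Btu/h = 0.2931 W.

0.16

Converting, Q̇_H = 1850 Btu/h = 0.5422 kW, so COP_actual = Q̇_H/Ẇ = 0.5422/0.4940 = 1.098.
The reservoir spacing is ΔT = 331.2 − 284 = 47.20 K.
COP_Carnot = T_H/ΔT = 331.20/47.20 = 7.017.
η_II = COP_actual/COP_Carnot = 1.098/7.017 = 0.1564.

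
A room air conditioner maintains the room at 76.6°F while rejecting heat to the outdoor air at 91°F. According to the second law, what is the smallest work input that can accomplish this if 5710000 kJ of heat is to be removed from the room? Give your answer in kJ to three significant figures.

153000 kJ

In absolute terms T_C = 297.93 K and T_H = 305.93 K, so ΔT = 8.000 K.
The reversible limit is COP_R = T_C/ΔT = 37.24, so W_min = Q_C/COP = Q_C·ΔT/T_C.
W_min = 5710000 × 8.000/297.93 = 153300 kJ.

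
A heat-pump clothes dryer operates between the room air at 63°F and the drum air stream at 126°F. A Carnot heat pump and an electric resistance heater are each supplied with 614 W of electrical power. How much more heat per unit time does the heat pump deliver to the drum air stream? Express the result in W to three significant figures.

5090 W

In absolute terms T_C = 290.37 K and T_H = 325.37 K, so ΔT = 35.00 K.
COP_Carnot = T_H/ΔT = 325.37/35.00 = 9.296.
The heat pump delivers Q̇_H = COP × Ẇ = 5708 W; the resistance heater delivers Ẇ = 614.0 W.
Extra = (COP − 1)·Ẇ = 5094 W.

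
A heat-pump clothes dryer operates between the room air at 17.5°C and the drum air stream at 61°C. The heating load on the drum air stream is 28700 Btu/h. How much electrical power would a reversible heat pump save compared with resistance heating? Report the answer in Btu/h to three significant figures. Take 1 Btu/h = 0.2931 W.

In absolute terms T_C = 290.65 K and T_H = 334.15 K, so ΔT = 43.50 K.
COP_Carnot = T_H/ΔT = 334.15/43.50 = 7.682.
Resistance heating needs Ẇ_res = Q̇_H = 28700 Btu/h; the reversible heat pump needs only Ẇ_hp = Q̇_H/COP = 3736 Btu/h.
Saving = 28700 − 3736 = 24960 Btu/h.

25000 Btu/h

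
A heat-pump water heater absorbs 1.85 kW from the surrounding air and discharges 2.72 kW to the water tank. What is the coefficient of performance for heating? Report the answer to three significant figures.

3.13

The first law gives Q̇_H = Q̇_C + Ẇ, so the three rates are Q̇_C = 1.850, Q̇_H = 2.720, Ẇ = 0.8700 kW.
COP_HP = Q̇_H/Ẇ = 2.720/0.8700 = 3.126.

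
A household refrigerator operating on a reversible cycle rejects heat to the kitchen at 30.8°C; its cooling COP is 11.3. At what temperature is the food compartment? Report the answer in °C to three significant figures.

For a Carnot refrigerator COP_R = T_C/(T_H − T_C), so T_C = COP·T_H/(1 + COP).
With T_H = 303.95 K, T_C = 11.3 × 303.95/12.30 = 279.24 K.
Converting, 279.24 K = 6.09°C.

6.09 °C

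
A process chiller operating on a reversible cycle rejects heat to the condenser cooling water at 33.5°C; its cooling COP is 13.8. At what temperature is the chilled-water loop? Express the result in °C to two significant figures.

For a Carnot refrigerator COP_R = T_C/(T_H − T_C), so T_C = COP·T_H/(1 + COP).
With T_H = 306.65 K, T_C = 13.8 × 306.65/14.80 = 285.93 K.
Converting, 285.93 K = 12.78°C.

13 °C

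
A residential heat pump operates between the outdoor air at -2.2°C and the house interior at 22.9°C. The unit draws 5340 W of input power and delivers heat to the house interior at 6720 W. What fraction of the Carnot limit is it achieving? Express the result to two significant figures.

COP_actual = Q̇_H/Ẇ = 6720/5340 = 1.258.
In absolute terms T_C = 270.95 K and T_H = 296.05 K, so ΔT = 25.10 K.
COP_Carnot = T_H/ΔT = 296.05/25.10 = 11.79.
η_II = COP_actual/COP_Carnot = 1.258/11.79 = 0.1067.

0.11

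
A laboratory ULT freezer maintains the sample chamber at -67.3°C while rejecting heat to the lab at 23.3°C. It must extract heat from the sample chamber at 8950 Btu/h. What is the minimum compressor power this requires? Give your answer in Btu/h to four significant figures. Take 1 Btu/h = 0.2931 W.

3939 Btu/h

In absolute terms T_C = 205.85 K and T_H = 296.45 K, so ΔT = 90.60 K.
COP_Carnot = T_C/ΔT = 205.85/90.60 = 2.272.
Ẇ_min = Q̇/COP_Carnot = 8950/2.272 = 3939 Btu/h.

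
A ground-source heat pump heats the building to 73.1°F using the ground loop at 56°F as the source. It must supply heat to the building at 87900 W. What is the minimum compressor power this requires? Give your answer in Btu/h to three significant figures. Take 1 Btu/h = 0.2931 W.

9630 Btu/h

In absolute terms T_C = 286.48 K and T_H = 295.98 K, so ΔT = 9.500 K.
COP_Carnot = T_H/ΔT = 295.98/9.500 = 31.16.
Ẇ_min = Q̇/COP_Carnot = 87900/31.16 = 2821 W = 9626 Btu/h.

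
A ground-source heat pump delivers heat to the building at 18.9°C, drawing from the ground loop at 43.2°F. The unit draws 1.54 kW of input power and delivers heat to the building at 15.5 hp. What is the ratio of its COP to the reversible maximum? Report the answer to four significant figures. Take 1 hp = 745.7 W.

0.3258

Converting, Q̇_H = 15.50 hp = 11.56 kW, so COP_actual = Q̇_H/Ẇ = 11.56/1.540 = 7.505.
In absolute terms T_C = 279.37 K and T_H = 292.05 K, so ΔT = 12.68 K.
COP_Carnot = T_H/ΔT = 292.05/12.68 = 23.04.
η_II = COP_actual/COP_Carnot = 7.505/23.04 = 0.3258.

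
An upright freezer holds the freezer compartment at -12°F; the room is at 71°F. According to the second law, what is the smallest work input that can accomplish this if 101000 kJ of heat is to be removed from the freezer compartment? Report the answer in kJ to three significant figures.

18700 kJ

In absolute terms T_C = 248.71 K and T_H = 294.82 K, so ΔT = 46.11 K.
The reversible limit is COP_R = T_C/ΔT = 5.394, so W_min = Q_C/COP = Q_C·ΔT/T_C.
W_min = 101000 × 46.11/248.71 = 18730 kJ.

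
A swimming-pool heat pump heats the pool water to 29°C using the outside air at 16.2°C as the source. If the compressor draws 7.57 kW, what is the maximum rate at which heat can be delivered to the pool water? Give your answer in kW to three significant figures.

179 kW

In absolute terms T_C = 289.35 K and T_H = 302.15 K, so ΔT = 12.80 K.
COP_Carnot = T_H/ΔT = 302.15/12.80 = 23.61.
Q̇_max = COP_Carnot × Ẇ = 23.61 × 7.570 kW = 178.7 kW.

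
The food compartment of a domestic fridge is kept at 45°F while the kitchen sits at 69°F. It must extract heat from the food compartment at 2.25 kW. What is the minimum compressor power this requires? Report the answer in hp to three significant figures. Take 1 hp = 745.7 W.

0.143 hp

In absolute terms T_C = 280.37 K and T_H = 293.71 K, so ΔT = 13.33 K.
COP_Carnot = T_C/ΔT = 280.37/13.33 = 21.03.
Ẇ_min = Q̇/COP_Carnot = 2.250/21.03 = 0.1070 kW = 0.1435 hp.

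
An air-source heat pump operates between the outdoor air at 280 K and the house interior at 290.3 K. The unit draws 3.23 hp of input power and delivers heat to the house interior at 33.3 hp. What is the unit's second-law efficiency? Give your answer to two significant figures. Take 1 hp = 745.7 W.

COP_actual = Q̇_H/Ẇ = 33.30/3.230 = 10.31.
The reservoir spacing is ΔT = 290.3 − 280 = 10.30 K.
COP_Carnot = T_H/ΔT = 290.30/10.30 = 28.18.
η_II = COP_actual/COP_Carnot = 10.31/28.18 = 0.3658.

0.37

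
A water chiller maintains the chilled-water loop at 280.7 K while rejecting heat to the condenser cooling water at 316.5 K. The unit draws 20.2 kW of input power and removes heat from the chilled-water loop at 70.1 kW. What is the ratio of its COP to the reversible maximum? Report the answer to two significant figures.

COP_actual = Q̇_C/Ẇ = 70.10/20.20 = 3.470.
The reservoir spacing is ΔT = 316.5 − 280.7 = 35.80 K.
COP_Carnot = T_C/ΔT = 280.70/35.80 = 7.841.
η_II = COP_actual/COP_Carnot = 3.470/7.841 = 0.4426.

0.44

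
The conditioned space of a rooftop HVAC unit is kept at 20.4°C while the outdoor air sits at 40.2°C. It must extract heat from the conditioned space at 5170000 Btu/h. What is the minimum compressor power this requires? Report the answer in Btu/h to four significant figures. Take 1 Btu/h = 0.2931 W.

In absolute terms T_C = 293.55 K and T_H = 313.35 K, so ΔT = 19.80 K.
COP_Carnot = T_C/ΔT = 293.55/19.80 = 14.83.
Ẇ_min = Q̇/COP_Carnot = 5170000/14.83 = 348700 Btu/h.

348700 Btu/h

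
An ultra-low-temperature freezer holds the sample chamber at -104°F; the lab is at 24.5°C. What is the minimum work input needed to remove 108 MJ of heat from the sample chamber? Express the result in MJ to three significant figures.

In absolute terms T_C = 197.59 K and T_H = 297.65 K, so ΔT = 100.1 K.
The reversible limit is COP_R = T_C/ΔT = 1.975, so W_min = Q_C/COP = Q_C·ΔT/T_C.
W_min = 108.0 × 100.1/197.59 = 54.69 MJ.

54.7 MJ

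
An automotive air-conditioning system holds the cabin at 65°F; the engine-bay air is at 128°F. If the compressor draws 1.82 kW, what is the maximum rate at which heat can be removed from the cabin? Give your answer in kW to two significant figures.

15 kW

In absolute terms T_C = 291.48 K and T_H = 326.48 K, so ΔT = 35.00 K.
COP_Carnot = T_C/ΔT = 291.48/35.00 = 8.328.
Q̇_max = COP_Carnot × Ẇ = 8.328 × 1.820 kW = 15.16 kW.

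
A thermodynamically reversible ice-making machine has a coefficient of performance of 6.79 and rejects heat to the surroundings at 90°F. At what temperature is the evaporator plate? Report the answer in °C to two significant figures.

For a Carnot refrigerator COP_R = T_C/(T_H − T_C), so T_C = COP·T_H/(1 + COP).
With T_H = 305.37 K, T_C = 6.79 × 305.37/7.790 = 266.17 K.
Converting, 266.17 K = -6.98°C.

-7.0 °C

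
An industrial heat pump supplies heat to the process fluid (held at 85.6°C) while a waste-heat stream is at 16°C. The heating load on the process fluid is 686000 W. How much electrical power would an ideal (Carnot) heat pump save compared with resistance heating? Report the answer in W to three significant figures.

In absolute terms T_C = 289.15 K and T_H = 358.75 K, so ΔT = 69.60 K.
COP_Carnot = T_H/ΔT = 358.75/69.60 = 5.154.
Resistance heating needs Ẇ_res = Q̇_H = 686000 W; the reversible heat pump needs only Ẇ_hp = Q̇_H/COP = 133100 W.
Saving = 686000 − 133100 = 552900 W.

553000 W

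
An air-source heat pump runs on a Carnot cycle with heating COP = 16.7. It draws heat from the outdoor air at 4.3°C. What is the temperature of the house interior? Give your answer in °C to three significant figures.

22.0 °C

COP_HP = T_H/(T_H − T_C) rearranges to T_H = COP·T_C/(COP − 1).
With T_C = 277.45 K, T_H = 16.7 × 277.45/15.70 = 295.12 K.
Converting, 295.12 K = 21.97°C.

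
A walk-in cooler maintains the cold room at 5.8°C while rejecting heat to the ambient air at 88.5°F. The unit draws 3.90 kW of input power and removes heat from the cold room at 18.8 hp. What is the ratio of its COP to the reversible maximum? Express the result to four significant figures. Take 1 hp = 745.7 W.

Converting, Q̇_C = 18.80 hp = 14.02 kW, so COP_actual = Q̇_C/Ẇ = 14.02/3.900 = 3.595.
In absolute terms T_C = 278.95 K and T_H = 304.54 K, so ΔT = 25.59 K.
COP_Carnot = T_C/ΔT = 278.95/25.59 = 10.90.
η_II = COP_actual/COP_Carnot = 3.595/10.90 = 0.3297.

0.3297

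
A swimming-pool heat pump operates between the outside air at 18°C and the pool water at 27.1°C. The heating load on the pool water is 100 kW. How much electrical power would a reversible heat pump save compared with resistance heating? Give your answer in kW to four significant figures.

96.97 kW

In absolute terms T_C = 291.15 K and T_H = 300.25 K, so ΔT = 9.100 K.
COP_Carnot = T_H/ΔT = 300.25/9.100 = 32.99.
Resistance heating needs Ẇ_res = Q̇_H = 100.0 kW; the reversible heat pump needs only Ẇ_hp = Q̇_H/COP = 3.031 kW.
Saving = 100.0 − 3.031 = 96.97 kW.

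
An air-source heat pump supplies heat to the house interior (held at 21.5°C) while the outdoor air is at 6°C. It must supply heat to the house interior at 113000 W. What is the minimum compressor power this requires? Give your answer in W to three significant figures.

In absolute terms T_C = 279.15 K and T_H = 294.65 K, so ΔT = 15.50 K.
COP_Carnot = T_H/ΔT = 294.65/15.50 = 19.01.
Ẇ_min = Q̇/COP_Carnot = 113000/19.01 = 5944 W.

5940 W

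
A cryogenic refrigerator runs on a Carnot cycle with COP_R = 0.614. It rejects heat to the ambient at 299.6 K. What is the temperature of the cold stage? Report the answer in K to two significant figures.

110 K

For a Carnot refrigerator COP_R = T_C/(T_H − T_C), so T_C = COP·T_H/(1 + COP).
With T_H = 299.60 K, T_C = 0.614 × 299.60/1.614 = 113.97 K.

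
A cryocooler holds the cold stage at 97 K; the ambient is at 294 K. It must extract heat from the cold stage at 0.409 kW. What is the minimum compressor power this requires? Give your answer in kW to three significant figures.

0.831 kW

The reservoir spacing is ΔT = 294 − 97 = 197.0 K.
COP_Carnot = T_C/ΔT = 97.00/197.0 = 0.4924.
Ẇ_min = Q̇/COP_Carnot = 0.4090/0.4924 = 0.8306 kW.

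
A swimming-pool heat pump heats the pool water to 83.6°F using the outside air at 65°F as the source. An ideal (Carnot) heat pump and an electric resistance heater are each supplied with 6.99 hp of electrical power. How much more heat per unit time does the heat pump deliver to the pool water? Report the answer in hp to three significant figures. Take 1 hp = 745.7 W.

In absolute terms T_C = 291.48 K and T_H = 301.82 K, so ΔT = 10.33 K.
COP_Carnot = T_H/ΔT = 301.82/10.33 = 29.21.
The heat pump delivers Q̇_H = COP × Ẇ = 204.2 hp; the resistance heater delivers Ẇ = 6.990 hp.
Extra = (COP − 1)·Ẇ = 197.2 hp.

197 hp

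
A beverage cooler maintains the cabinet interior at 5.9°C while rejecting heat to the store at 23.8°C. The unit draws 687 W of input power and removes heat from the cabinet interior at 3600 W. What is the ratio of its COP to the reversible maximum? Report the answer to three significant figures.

0.336

COP_actual = Q̇_C/Ẇ = 3600/687.0 = 5.240.
In absolute terms T_C = 279.05 K and T_H = 296.95 K, so ΔT = 17.90 K.
COP_Carnot = T_C/ΔT = 279.05/17.90 = 15.59.
η_II = COP_actual/COP_Carnot = 5.240/15.59 = 0.3361.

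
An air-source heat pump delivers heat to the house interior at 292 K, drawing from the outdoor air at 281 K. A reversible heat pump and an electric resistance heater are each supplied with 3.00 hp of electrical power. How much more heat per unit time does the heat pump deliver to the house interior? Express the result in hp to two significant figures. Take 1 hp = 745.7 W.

The reservoir spacing is ΔT = 292 − 281 = 11.00 K.
COP_Carnot = T_H/ΔT = 292.00/11.00 = 26.55.
The heat pump delivers Q̇_H = COP × Ẇ = 79.64 hp; the resistance heater delivers Ẇ = 3.000 hp.
Extra = (COP − 1)·Ẇ = 76.64 hp.

77 hp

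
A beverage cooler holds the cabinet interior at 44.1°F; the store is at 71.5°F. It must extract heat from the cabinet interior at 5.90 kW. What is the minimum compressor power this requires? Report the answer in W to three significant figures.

In absolute terms T_C = 279.87 K and T_H = 295.09 K, so ΔT = 15.22 K.
COP_Carnot = T_C/ΔT = 279.87/15.22 = 18.39.
Ẇ_min = Q̇/COP_Carnot = 5.900/18.39 = 0.3209 kW = 320.9 W.

321 W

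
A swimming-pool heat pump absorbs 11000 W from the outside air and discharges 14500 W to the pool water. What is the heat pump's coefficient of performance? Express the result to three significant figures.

4.14

The first law gives Q̇_H = Q̇_C + Ẇ, so the three rates are Q̇_C = 11000, Q̇_H = 14500, Ẇ = 3500 W.
COP_HP = Q̇_H/Ẇ = 14500/3500 = 4.143.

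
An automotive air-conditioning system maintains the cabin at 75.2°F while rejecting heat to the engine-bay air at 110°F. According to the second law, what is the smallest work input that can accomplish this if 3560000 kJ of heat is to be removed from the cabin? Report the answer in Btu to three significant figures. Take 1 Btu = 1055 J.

220000 Btu

In absolute terms T_C = 297.15 K and T_H = 316.48 K, so ΔT = 19.33 K.
The reversible limit is COP_R = T_C/ΔT = 15.37, so W_min = Q_C/COP = Q_C·ΔT/T_C.
W_min = 3560000 × 19.33/297.15 = 231600 kJ = 219500 Btu.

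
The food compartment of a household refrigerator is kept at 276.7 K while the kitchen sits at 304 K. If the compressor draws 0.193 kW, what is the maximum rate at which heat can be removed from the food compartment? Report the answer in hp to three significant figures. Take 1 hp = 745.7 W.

The reservoir spacing is ΔT = 304 − 276.7 = 27.30 K.
COP_Carnot = T_C/ΔT = 276.70/27.30 = 10.14.
Q̇_max = COP_Carnot × Ẇ = 10.14 × 0.1930 kW = 1.956 kW = 2.623 hp.

2.62 hp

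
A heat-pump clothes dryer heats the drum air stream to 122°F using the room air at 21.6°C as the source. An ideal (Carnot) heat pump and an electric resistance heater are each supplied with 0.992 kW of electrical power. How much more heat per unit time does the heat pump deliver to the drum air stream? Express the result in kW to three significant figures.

In absolute terms T_C = 294.75 K and T_H = 323.15 K, so ΔT = 28.40 K.
COP_Carnot = T_H/ΔT = 323.15/28.40 = 11.38.
The heat pump delivers Q̇_H = COP × Ẇ = 11.29 kW; the resistance heater delivers Ẇ = 0.9920 kW.
Extra = (COP − 1)·Ẇ = 10.30 kW.

10.3 kW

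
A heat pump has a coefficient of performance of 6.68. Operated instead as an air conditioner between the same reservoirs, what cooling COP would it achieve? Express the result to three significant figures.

5.68

Since Q_H = Q_C + W for any cycle, COP_R = Q_C/W = Q_H/W − 1.
COP_R = 6.68 − 1 = 5.68.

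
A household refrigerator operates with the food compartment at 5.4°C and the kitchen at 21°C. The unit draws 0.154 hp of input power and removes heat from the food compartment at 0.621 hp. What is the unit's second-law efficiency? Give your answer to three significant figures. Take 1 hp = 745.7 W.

COP_actual = Q̇_C/Ẇ = 0.6210/0.1540 = 4.032.
In absolute terms T_C = 278.55 K and T_H = 294.15 K, so ΔT = 15.60 K.
COP_Carnot = T_C/ΔT = 278.55/15.60 = 17.86.
η_II = COP_actual/COP_Carnot = 4.032/17.86 = 0.2258.

0.226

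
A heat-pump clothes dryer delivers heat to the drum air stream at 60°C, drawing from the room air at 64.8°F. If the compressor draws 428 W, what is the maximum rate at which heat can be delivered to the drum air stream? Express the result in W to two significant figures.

3400 W

In absolute terms T_C = 291.37 K and T_H = 333.15 K, so ΔT = 41.78 K.
COP_Carnot = T_H/ΔT = 333.15/41.78 = 7.974.
Q̇_max = COP_Carnot × Ẇ = 7.974 × 428.0 W = 3413 W.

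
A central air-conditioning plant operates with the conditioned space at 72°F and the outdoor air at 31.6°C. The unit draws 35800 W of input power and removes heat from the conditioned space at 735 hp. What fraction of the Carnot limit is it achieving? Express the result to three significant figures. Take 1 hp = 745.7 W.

Converting, Q̇_C = 735.0 hp = 548100 W, so COP_actual = Q̇_C/Ẇ = 548100/35800 = 15.31.
In absolute terms T_C = 295.37 K and T_H = 304.75 K, so ΔT = 9.378 K.
COP_Carnot = T_C/ΔT = 295.37/9.378 = 31.50.
η_II = COP_actual/COP_Carnot = 15.31/31.50 = 0.4861.

0.486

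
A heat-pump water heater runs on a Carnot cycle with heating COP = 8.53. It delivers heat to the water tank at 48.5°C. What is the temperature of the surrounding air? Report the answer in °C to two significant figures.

COP_HP = T_H/(T_H − T_C) gives T_H − T_C = T_H/COP.
With T_H = 321.65 K, T_C = 321.65 × (1 − 1/8.53) = 283.94 K.
Converting, 283.94 K = 10.79°C.

11 °C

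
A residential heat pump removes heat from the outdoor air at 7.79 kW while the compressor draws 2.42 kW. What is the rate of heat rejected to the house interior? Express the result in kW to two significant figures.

For a cyclic device the first law requires Q̇_H = Q̇_C + Ẇ.
Q̇_H = Q̇_C + Ẇ = 10.21 kW.

10 kW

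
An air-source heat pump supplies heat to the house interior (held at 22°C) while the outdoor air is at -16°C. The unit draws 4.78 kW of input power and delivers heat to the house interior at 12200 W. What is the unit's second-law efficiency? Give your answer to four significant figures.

0.3286

Converting, Q̇_H = 12200 W = 12.20 kW, so COP_actual = Q̇_H/Ẇ = 12.20/4.780 = 2.552.
In absolute terms T_C = 257.15 K and T_H = 295.15 K, so ΔT = 38.00 K.
COP_Carnot = T_H/ΔT = 295.15/38.00 = 7.767.
η_II = COP_actual/COP_Carnot = 2.552/7.767 = 0.3286.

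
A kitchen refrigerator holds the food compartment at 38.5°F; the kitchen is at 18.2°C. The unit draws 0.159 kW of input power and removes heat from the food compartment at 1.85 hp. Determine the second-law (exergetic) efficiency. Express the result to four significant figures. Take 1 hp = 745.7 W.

0.4574

Converting, Q̇_C = 1.850 hp = 1.380 kW, so COP_actual = Q̇_C/Ẇ = 1.380/0.1590 = 8.676.
In absolute terms T_C = 276.76 K and T_H = 291.35 K, so ΔT = 14.59 K.
COP_Carnot = T_C/ΔT = 276.76/14.59 = 18.97.
η_II = COP_actual/COP_Carnot = 8.676/18.97 = 0.4574.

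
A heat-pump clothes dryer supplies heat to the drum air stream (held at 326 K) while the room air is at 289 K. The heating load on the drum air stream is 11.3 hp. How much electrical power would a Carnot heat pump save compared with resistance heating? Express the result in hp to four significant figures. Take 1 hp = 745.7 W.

10.02 hp

The reservoir spacing is ΔT = 326 − 289 = 37.00 K.
COP_Carnot = T_H/ΔT = 326.00/37.00 = 8.811.
Resistance heating needs Ẇ_res = Q̇_H = 11.30 hp; the reversible heat pump needs only Ẇ_hp = Q̇_H/COP = 1.283 hp.
Saving = 11.30 − 1.283 = 10.02 hp.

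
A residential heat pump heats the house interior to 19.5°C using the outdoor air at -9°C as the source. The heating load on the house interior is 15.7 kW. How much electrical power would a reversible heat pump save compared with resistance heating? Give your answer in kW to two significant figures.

In absolute terms T_C = 264.15 K and T_H = 292.65 K, so ΔT = 28.50 K.
COP_Carnot = T_H/ΔT = 292.65/28.50 = 10.27.
Resistance heating needs Ẇ_res = Q̇_H = 15.70 kW; the reversible heat pump needs only Ẇ_hp = Q̇_H/COP = 1.529 kW.
Saving = 15.70 − 1.529 = 14.17 kW.

14 kW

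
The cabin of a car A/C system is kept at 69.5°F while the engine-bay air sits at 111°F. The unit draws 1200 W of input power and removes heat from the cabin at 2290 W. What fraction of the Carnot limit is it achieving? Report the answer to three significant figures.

COP_actual = Q̇_C/Ẇ = 2290/1200 = 1.908.
In absolute terms T_C = 293.98 K and T_H = 317.04 K, so ΔT = 23.06 K.
COP_Carnot = T_C/ΔT = 293.98/23.06 = 12.75.
η_II = COP_actual/COP_Carnot = 1.908/12.75 = 0.1497.

0.150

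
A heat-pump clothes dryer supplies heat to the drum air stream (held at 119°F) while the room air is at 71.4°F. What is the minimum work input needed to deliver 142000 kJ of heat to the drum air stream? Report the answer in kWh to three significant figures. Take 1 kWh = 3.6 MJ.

3.24 kWh

In absolute terms T_C = 295.04 K and T_H = 321.48 K, so ΔT = 26.44 K.
The reversible limit is COP_HP = T_H/ΔT = 12.16, so W_min = Q_H/COP = Q_H·ΔT/T_H.
W_min = 142000 × 26.44/321.48 = 11680 kJ = 3.245 kWh.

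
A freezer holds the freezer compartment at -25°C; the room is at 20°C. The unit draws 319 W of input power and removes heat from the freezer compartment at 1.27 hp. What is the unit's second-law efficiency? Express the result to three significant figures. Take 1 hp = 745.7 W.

0.538

Converting, Q̇_C = 1.270 hp = 947.0 W, so COP_actual = Q̇_C/Ẇ = 947.0/319.0 = 2.969.
In absolute terms T_C = 248.15 K and T_H = 293.15 K, so ΔT = 45.00 K.
COP_Carnot = T_C/ΔT = 248.15/45.00 = 5.514.
η_II = COP_actual/COP_Carnot = 2.969/5.514 = 0.5384.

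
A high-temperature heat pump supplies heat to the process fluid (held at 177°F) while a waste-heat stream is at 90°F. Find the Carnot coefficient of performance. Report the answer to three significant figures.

7.32

In absolute terms T_C = 305.37 K and T_H = 353.71 K, so ΔT = 48.33 K.
For a reversible cycle, COP_Carnot = T_H/ΔT = 353.71/48.33 = 7.318.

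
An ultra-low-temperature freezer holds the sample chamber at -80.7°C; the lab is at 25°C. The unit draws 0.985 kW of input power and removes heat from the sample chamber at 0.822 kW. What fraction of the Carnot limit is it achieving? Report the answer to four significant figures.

0.4583

COP_actual = Q̇_C/Ẇ = 0.8220/0.9850 = 0.8345.
In absolute terms T_C = 192.45 K and T_H = 298.15 K, so ΔT = 105.7 K.
COP_Carnot = T_C/ΔT = 192.45/105.7 = 1.821.
η_II = COP_actual/COP_Carnot = 0.8345/1.821 = 0.4583.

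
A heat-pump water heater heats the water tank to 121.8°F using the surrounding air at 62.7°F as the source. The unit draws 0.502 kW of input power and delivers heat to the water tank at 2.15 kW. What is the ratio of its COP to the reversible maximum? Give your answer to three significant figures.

0.435

COP_actual = Q̇_H/Ẇ = 2.150/0.5020 = 4.283.
In absolute terms T_C = 290.21 K and T_H = 323.04 K, so ΔT = 32.83 K.
COP_Carnot = T_H/ΔT = 323.04/32.83 = 9.839.
η_II = COP_actual/COP_Carnot = 4.283/9.839 = 0.4353.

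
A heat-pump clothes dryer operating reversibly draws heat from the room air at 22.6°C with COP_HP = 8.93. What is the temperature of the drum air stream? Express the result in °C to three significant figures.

59.9 °C

COP_HP = T_H/(T_H − T_C) rearranges to T_H = COP·T_C/(COP − 1).
With T_C = 295.75 K, T_H = 8.93 × 295.75/7.930 = 333.05 K.
Converting, 333.05 K = 59.90°C.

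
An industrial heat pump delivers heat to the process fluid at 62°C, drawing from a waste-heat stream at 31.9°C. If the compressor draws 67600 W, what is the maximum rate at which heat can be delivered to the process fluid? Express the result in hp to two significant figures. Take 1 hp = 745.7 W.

1000 hp

In absolute terms T_C = 305.05 K and T_H = 335.15 K, so ΔT = 30.10 K.
COP_Carnot = T_H/ΔT = 335.15/30.10 = 11.13.
Q̇_max = COP_Carnot × Ẇ = 11.13 × 67600 W = 752700 W = 1009 hp.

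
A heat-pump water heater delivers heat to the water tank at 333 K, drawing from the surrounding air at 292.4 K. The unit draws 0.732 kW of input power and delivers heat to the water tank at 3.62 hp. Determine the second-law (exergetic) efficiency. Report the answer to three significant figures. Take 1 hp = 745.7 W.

Converting, Q̇_H = 3.620 hp = 2.699 kW, so COP_actual = Q̇_H/Ẇ = 2.699/0.7320 = 3.688.
The reservoir spacing is ΔT = 333 − 292.4 = 40.60 K.
COP_Carnot = T_H/ΔT = 333.00/40.60 = 8.202.
η_II = COP_actual/COP_Carnot = 3.688/8.202 = 0.4496.

0.450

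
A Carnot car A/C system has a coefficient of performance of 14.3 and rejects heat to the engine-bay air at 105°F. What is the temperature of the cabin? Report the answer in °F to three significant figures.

68.1 °F

For a Carnot refrigerator COP_R = T_C/(T_H − T_C), so T_C = COP·T_H/(1 + COP).
With T_H = 313.71 K, T_C = 14.3 × 313.71/15.30 = 293.20 K.
Converting, 293.20 K = 68.09°F.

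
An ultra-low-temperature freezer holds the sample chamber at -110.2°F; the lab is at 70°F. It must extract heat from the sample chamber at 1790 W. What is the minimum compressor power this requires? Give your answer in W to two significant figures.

In absolute terms T_C = 194.15 K and T_H = 294.26 K, so ΔT = 100.1 K.
COP_Carnot = T_C/ΔT = 194.15/100.1 = 1.939.
Ẇ_min = Q̇/COP_Carnot = 1790/1.939 = 923.0 W.

920 W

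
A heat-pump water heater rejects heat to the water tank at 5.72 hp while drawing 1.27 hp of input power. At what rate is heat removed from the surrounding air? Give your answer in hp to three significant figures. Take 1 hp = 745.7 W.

4.45 hp

For a cyclic device the first law requires Q̇_H = Q̇_C + Ẇ.
Q̇_C = Q̇_H − Ẇ = 4.450 hp.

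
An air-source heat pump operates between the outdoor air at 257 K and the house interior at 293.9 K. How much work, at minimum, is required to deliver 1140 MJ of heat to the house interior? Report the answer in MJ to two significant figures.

The reservoir spacing is ΔT = 293.9 − 257 = 36.90 K.
The reversible limit is COP_HP = T_H/ΔT = 7.965, so W_min = Q_H/COP = Q_H·ΔT/T_H.
W_min = 1140 × 36.90/293.90 = 143.1 MJ.

140 MJ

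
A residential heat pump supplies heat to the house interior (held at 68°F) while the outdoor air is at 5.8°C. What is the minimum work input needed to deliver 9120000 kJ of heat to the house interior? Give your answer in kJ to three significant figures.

In absolute terms T_C = 278.95 K and T_H = 293.15 K, so ΔT = 14.20 K.
The reversible limit is COP_HP = T_H/ΔT = 20.64, so W_min = Q_H/COP = Q_H·ΔT/T_H.
W_min = 9120000 × 14.20/293.15 = 441800 kJ.

442000 kJ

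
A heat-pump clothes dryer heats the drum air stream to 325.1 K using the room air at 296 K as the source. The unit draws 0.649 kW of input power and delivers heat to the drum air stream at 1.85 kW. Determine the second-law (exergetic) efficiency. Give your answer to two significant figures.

COP_actual = Q̇_H/Ẇ = 1.850/0.6490 = 2.851.
The reservoir spacing is ΔT = 325.1 − 296 = 29.10 K.
COP_Carnot = T_H/ΔT = 325.10/29.10 = 11.17.
η_II = COP_actual/COP_Carnot = 2.851/11.17 = 0.2552.

0.26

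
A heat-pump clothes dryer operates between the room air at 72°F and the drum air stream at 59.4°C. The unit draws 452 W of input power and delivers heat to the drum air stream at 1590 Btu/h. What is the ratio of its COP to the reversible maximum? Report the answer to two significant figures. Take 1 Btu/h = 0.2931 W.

0.12

Converting, Q̇_H = 1590 Btu/h = 466.0 W, so COP_actual = Q̇_H/Ẇ = 466.0/452.0 = 1.031.
In absolute terms T_C = 295.37 K and T_H = 332.55 K, so ΔT = 37.18 K.
COP_Carnot = T_H/ΔT = 332.55/37.18 = 8.945.
η_II = COP_actual/COP_Carnot = 1.031/8.945 = 0.1153.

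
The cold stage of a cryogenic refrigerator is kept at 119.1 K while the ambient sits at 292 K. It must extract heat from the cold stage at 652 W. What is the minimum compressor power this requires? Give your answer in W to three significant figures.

The reservoir spacing is ΔT = 292 − 119.1 = 172.9 K.
COP_Carnot = T_C/ΔT = 119.10/172.9 = 0.6888.
Ẇ_min = Q̇/COP_Carnot = 652.0/0.6888 = 946.5 W.

947 W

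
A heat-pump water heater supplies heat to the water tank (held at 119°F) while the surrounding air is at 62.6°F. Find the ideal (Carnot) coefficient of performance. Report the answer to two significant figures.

10

In absolute terms T_C = 290.15 K and T_H = 321.48 K, so ΔT = 31.33 K.
For a reversible cycle, COP_Carnot = T_H/ΔT = 321.48/31.33 = 10.26.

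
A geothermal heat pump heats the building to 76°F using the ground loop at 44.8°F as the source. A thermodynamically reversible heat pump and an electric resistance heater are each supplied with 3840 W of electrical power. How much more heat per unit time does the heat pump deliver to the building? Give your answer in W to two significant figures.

62000 W

In absolute terms T_C = 280.26 K and T_H = 297.59 K, so ΔT = 17.33 K.
COP_Carnot = T_H/ΔT = 297.59/17.33 = 17.17.
The heat pump delivers Q̇_H = COP × Ẇ = 65930 W; the resistance heater delivers Ẇ = 3840 W.
Extra = (COP − 1)·Ẇ = 62090 W.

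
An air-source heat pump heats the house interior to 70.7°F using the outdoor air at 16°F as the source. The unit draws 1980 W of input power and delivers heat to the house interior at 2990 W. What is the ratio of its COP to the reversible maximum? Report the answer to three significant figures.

0.156

COP_actual = Q̇_H/Ẇ = 2990/1980 = 1.510.
In absolute terms T_C = 264.26 K and T_H = 294.65 K, so ΔT = 30.39 K.
COP_Carnot = T_H/ΔT = 294.65/30.39 = 9.696.
η_II = COP_actual/COP_Carnot = 1.510/9.696 = 0.1557.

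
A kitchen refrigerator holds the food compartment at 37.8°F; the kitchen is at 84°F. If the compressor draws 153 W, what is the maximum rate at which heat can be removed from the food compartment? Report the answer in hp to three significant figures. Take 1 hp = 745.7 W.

In absolute terms T_C = 276.37 K and T_H = 302.04 K, so ΔT = 25.67 K.
COP_Carnot = T_C/ΔT = 276.37/25.67 = 10.77.
Q̇_max = COP_Carnot × Ẇ = 10.77 × 153.0 W = 1647 W = 2.209 hp.

2.21 hp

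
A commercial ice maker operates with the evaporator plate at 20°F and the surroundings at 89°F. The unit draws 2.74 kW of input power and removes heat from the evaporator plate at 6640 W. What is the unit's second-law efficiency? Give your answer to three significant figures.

0.349

Converting, Q̇_C = 6640 W = 6.640 kW, so COP_actual = Q̇_C/Ẇ = 6.640/2.740 = 2.423.
In absolute terms T_C = 266.48 K and T_H = 304.82 K, so ΔT = 38.33 K.
COP_Carnot = T_C/ΔT = 266.48/38.33 = 6.952.
η_II = COP_actual/COP_Carnot = 2.423/6.952 = 0.3486.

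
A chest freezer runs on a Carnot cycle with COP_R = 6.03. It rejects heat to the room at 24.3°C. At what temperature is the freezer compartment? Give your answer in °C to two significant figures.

For a Carnot refrigerator COP_R = T_C/(T_H − T_C), so T_C = COP·T_H/(1 + COP).
With T_H = 297.45 K, T_C = 6.03 × 297.45/7.030 = 255.14 K.
Converting, 255.14 K = -18.01°C.

-18 °C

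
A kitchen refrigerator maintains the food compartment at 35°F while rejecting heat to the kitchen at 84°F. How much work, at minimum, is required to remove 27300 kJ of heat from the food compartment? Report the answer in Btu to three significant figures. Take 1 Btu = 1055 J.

In absolute terms T_C = 274.82 K and T_H = 302.04 K, so ΔT = 27.22 K.
The reversible limit is COP_R = T_C/ΔT = 10.10, so W_min = Q_C/COP = Q_C·ΔT/T_C.
W_min = 27300 × 27.22/274.82 = 2704 kJ = 2563 Btu.

2560 Btu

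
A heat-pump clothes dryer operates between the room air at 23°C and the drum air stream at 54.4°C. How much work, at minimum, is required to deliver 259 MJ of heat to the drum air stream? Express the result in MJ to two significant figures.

25 MJ

In absolute terms T_C = 296.15 K and T_H = 327.55 K, so ΔT = 31.40 K.
The reversible limit is COP_HP = T_H/ΔT = 10.43, so W_min = Q_H/COP = Q_H·ΔT/T_H.
W_min = 259.0 × 31.40/327.55 = 24.83 MJ.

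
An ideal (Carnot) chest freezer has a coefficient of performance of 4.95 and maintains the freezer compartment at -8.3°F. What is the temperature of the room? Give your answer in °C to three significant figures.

28.3 °C

COP_R = T_C/(T_H − T_C) gives T_H − T_C = T_C/COP.
With T_C = 250.76 K, T_H = 250.76 × (1 + 1/4.95) = 301.42 K.
Converting, 301.42 K = 28.27°C.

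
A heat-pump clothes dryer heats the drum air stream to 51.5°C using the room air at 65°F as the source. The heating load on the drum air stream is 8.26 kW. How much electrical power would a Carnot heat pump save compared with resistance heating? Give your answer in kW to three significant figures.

7.42 kW

In absolute terms T_C = 291.48 K and T_H = 324.65 K, so ΔT = 33.17 K.
COP_Carnot = T_H/ΔT = 324.65/33.17 = 9.788.
Resistance heating needs Ẇ_res = Q̇_H = 8.260 kW; the reversible heat pump needs only Ẇ_hp = Q̇_H/COP = 0.8439 kW.
Saving = 8.260 − 0.8439 = 7.416 kW.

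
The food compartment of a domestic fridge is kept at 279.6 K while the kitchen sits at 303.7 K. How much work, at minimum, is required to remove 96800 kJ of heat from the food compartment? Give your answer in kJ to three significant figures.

The reservoir spacing is ΔT = 303.7 − 279.6 = 24.10 K.
The reversible limit is COP_R = T_C/ΔT = 11.60, so W_min = Q_C/COP = Q_C·ΔT/T_C.
W_min = 96800 × 24.10/279.60 = 8344 kJ.

8340 kJ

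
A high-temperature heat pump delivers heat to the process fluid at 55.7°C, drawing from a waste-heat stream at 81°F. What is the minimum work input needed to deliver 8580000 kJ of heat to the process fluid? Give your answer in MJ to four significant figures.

743.0 MJ

In absolute terms T_C = 300.37 K and T_H = 328.85 K, so ΔT = 28.48 K.
The reversible limit is COP_HP = T_H/ΔT = 11.55, so W_min = Q_H/COP = Q_H·ΔT/T_H.
W_min = 8580000 × 28.48/328.85 = 743000 kJ = 743.0 MJ.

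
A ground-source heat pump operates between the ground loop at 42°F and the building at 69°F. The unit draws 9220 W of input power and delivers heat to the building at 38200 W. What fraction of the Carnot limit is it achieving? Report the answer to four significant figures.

0.2116

COP_actual = Q̇_H/Ẇ = 38200/9220 = 4.143.
In absolute terms T_C = 278.71 K and T_H = 293.71 K, so ΔT = 15.00 K.
COP_Carnot = T_H/ΔT = 293.71/15.00 = 19.58.
η_II = COP_actual/COP_Carnot = 4.143/19.58 = 0.2116.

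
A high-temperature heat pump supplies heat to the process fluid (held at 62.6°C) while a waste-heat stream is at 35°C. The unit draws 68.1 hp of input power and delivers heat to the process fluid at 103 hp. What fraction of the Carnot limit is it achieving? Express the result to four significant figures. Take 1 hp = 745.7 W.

0.1243

COP_actual = Q̇_H/Ẇ = 103.0/68.10 = 1.512.
In absolute terms T_C = 308.15 K and T_H = 335.75 K, so ΔT = 27.60 K.
COP_Carnot = T_H/ΔT = 335.75/27.60 = 12.16.
η_II = COP_actual/COP_Carnot = 1.512/12.16 = 0.1243.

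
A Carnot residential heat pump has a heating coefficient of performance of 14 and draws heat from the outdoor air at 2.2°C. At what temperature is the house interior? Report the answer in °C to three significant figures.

23.4 °C

COP_HP = T_H/(T_H − T_C) rearranges to T_H = COP·T_C/(COP − 1).
With T_C = 275.35 K, T_H = 14 × 275.35/13.00 = 296.53 K.
Converting, 296.53 K = 23.38°C.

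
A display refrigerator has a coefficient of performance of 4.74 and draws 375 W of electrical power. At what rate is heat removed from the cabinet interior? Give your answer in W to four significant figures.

Q̇_C = COP × Ẇ = 4.74 × 375.0 = 1778 W.

1778 W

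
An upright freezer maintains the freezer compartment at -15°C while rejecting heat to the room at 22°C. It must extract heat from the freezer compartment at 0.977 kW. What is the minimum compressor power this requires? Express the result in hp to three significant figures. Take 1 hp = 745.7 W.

In absolute terms T_C = 258.15 K and T_H = 295.15 K, so ΔT = 37.00 K.
COP_Carnot = T_C/ΔT = 258.15/37.00 = 6.977.
Ẇ_min = Q̇/COP_Carnot = 0.9770/6.977 = 0.1400 kW = 0.1878 hp.

0.188 hp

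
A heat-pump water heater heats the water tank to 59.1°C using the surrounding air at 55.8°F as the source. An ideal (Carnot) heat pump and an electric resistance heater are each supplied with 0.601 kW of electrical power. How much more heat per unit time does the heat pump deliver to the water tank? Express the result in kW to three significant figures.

3.75 kW

In absolute terms T_C = 286.37 K and T_H = 332.25 K, so ΔT = 45.88 K.
COP_Carnot = T_H/ΔT = 332.25/45.88 = 7.242.
The heat pump delivers Q̇_H = COP × Ẇ = 4.352 kW; the resistance heater delivers Ẇ = 0.6010 kW.
Extra = (COP − 1)·Ẇ = 3.751 kW.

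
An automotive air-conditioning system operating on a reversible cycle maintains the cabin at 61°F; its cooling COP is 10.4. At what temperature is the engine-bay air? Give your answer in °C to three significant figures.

43.9 °C

COP_R = T_C/(T_H − T_C) gives T_H − T_C = T_C/COP.
With T_C = 289.26 K, T_H = 289.26 × (1 + 1/10.4) = 317.07 K.
Converting, 317.07 K = 43.92°C.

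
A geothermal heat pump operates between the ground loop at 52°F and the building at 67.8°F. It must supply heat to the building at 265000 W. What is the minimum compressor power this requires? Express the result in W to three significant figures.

7940 W

In absolute terms T_C = 284.26 K and T_H = 293.04 K, so ΔT = 8.778 K.
COP_Carnot = T_H/ΔT = 293.04/8.778 = 33.38.
Ẇ_min = Q̇/COP_Carnot = 265000/33.38 = 7938 W.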